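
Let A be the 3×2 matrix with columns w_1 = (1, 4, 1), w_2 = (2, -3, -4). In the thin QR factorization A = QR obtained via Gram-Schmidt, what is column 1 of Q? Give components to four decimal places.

q_1 = (0.2357, 0.9428, 0.2357)

q_1 = w_1/‖w_1‖ = (1, 4, 1)/4.2426 = (0.2357, 0.9428, 0.2357).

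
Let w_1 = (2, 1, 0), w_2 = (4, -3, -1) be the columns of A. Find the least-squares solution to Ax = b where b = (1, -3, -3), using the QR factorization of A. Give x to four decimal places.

w_1 = (2, 1, 0); ‖w_1‖ = 2.2361, so q_1 = (0.8944, 0.4472, 0.0000).
q_1·w_2 = 0.8944·4 + 0.4472·(-3) + 0.0000·(-1) = 2.2361.
u_2 = w_2 − 2.2361·q_1 = (2.0000, -4.0000, -1.0000).
‖u_2‖ = 4.5826, so q_2 = (0.4364, -0.8729, -0.2182).
Qᵀb = (-0.4472, 3.7097).
Back-substitute: x_2 = 3.7097/4.5826 = 0.8095.
x_1 = (-0.4472 − 2.2361·0.8095)/2.2361 = -1.0095.

x = (-1.0095, 0.8095)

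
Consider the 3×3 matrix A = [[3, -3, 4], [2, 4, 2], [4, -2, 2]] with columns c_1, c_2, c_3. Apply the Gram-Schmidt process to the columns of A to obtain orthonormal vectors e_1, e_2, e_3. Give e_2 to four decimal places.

c_1 = (3, 2, 4); ‖c_1‖ = 5.3852, so e_1 = (0.5571, 0.3714, 0.7428).
e_1·c_2 = 0.5571·(-3) + 0.3714·4 + 0.7428·(-2) = -1.6713.
u_2 = c_2 + 1.6713·e_1 = (-2.0690, 4.6207, -0.7586).
‖u_2‖ = 5.1193, so e_2 = (-0.4042, 0.9026, -0.1482).

e_2 = (-0.4042, 0.9026, -0.1482)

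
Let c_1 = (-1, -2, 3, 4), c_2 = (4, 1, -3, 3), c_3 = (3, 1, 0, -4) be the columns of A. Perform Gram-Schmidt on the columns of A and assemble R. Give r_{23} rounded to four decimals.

e_1 = c_1/‖c_1‖ = (-1, -2, 3, 4)/5.4772 = (-0.1826, -0.3651, 0.5477, 0.7303).
r_{12} = e_1·c_2 = -0.5477.
u_2 = c_2 + 0.5477·e_1 = (3.9000, 0.8000, -2.7000, 3.4000).
‖u_2‖ = 5.8907, so e_2 = (0.6621, 0.1358, -0.4584, 0.5772).
r_{23} = e_2·c_3 = -0.1867.

r_{23} = -0.1867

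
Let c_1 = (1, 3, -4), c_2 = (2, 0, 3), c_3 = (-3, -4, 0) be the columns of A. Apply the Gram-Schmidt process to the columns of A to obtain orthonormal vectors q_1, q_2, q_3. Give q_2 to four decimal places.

c_1 = (1, 3, -4); ‖c_1‖ = 5.0990, so q_1 = (0.1961, 0.5883, -0.7845).
q_1·c_2 = 0.1961·2 + 0.5883·0 + (-0.7845)·3 = -1.9612.
u_2 = c_2 + 1.9612·q_1 = (2.3846, 1.1538, 1.4615).
‖u_2‖ = 3.0255, so q_2 = (0.7882, 0.3814, 0.4831).

q_2 = (0.7882, 0.3814, 0.4831)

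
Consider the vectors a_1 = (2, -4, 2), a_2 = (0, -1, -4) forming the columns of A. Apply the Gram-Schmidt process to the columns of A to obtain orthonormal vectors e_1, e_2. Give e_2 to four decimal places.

e_2 = (0.0825, -0.4124, -0.9073)

e_1 = a_1/‖a_1‖ = (2, -4, 2)/4.8990 = (0.4082, -0.8165, 0.4082).
r_{12} = e_1·a_2 = -0.8165.
u_2 = a_2 + 0.8165·e_1 = (0.3333, -1.6667, -3.6667).
‖u_2‖ = 4.0415, so e_2 = (0.0825, -0.4124, -0.9073).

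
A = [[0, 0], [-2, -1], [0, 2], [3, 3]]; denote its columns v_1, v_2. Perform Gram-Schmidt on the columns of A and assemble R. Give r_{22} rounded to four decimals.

v_1 = (0, -2, 0, 3); ‖v_1‖ = 3.6056, so q_1 = (0.0000, -0.5547, 0.0000, 0.8321).
q_1·v_2 = 0.0000·0 + (-0.5547)·(-1) + 0.0000·2 + 0.8321·3 = 3.0509.
u_2 = v_2 − 3.0509·q_1 = (0.0000, 0.6923, 2.0000, 0.4615).
r_{22} = ‖u_2‖ = 2.1662.

r_{22} = 2.1662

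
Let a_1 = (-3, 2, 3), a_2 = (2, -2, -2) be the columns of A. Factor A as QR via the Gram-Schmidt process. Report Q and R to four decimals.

Q = [[-0.6396, -0.3015], [0.4264, -0.9045], [0.6396, 0.3015]], R = [[4.6904, -3.4112], [0.0000, 0.6030]]

a_1 = (-3, 2, 3); ‖a_1‖ = 4.6904, so e_1 = (-0.6396, 0.4264, 0.6396).
e_1·a_2 = (-0.6396)·2 + 0.4264·(-2) + 0.6396·(-2) = -3.4112.
u_2 = a_2 + 3.4112·e_1 = (-0.1818, -0.5455, 0.1818).
‖u_2‖ = 0.6030, so e_2 = (-0.3015, -0.9045, 0.3015).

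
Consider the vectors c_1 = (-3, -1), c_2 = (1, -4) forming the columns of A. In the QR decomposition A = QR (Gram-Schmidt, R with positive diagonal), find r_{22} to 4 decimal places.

r_{22} = 4.1110

c_1 = (-3, -1); ‖c_1‖ = 3.1623, so q_1 = (-0.9487, -0.3162).
q_1·c_2 = (-0.9487)·1 + (-0.3162)·(-4) = 0.3162.
u_2 = c_2 − 0.3162·q_1 = (1.3000, -3.9000).
r_{22} = ‖u_2‖ = 4.1110.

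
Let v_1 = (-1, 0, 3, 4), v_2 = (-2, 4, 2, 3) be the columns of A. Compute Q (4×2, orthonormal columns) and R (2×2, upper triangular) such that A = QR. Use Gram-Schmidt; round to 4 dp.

v_1 = (-1, 0, 3, 4); ‖v_1‖ = 5.0990, so q_1 = (-0.1961, 0.0000, 0.5883, 0.7845).
q_1·v_2 = (-0.1961)·(-2) + 0.0000·4 + 0.5883·2 + 0.7845·3 = 3.9223.
u_2 = v_2 − 3.9223·q_1 = (-1.2308, 4.0000, -0.3077, -0.0769).
‖u_2‖ = 4.1971, so q_2 = (-0.2932, 0.9530, -0.0733, -0.0183).

Q = [[-0.1961, -0.2932], [0.0000, 0.9530], [0.5883, -0.0733], [0.7845, -0.0183]], R = [[5.0990, 3.9223], [0.0000, 4.1971]]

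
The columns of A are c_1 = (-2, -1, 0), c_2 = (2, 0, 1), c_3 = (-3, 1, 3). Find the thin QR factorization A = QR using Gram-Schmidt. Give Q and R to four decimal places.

Q = [[-0.8944, 0.2981, -0.3333], [-0.4472, -0.5963, 0.6667], [0.0000, 0.7454, 0.6667]], R = [[2.2361, -1.7889, 2.2361], [0.0000, 1.3416, 0.7454], [0.0000, 0.0000, 3.6667]]

c_1 = (-2, -1, 0); ‖c_1‖ = 2.2361, so q_1 = (-0.8944, -0.4472, 0.0000).
q_1·c_2 = (-0.8944)·2 + (-0.4472)·0 + 0.0000·1 = -1.7889.
u_2 = c_2 + 1.7889·q_1 = (0.4000, -0.8000, 1.0000).
‖u_2‖ = 1.3416, so q_2 = (0.2981, -0.5963, 0.7454).
q_1·c_3 = (-0.8944)·(-3) + (-0.4472)·1 + 0.0000·3 = 2.2361; q_2·c_3 = 0.2981·(-3) + (-0.5963)·1 + 0.7454·3 = 0.7454.
u_3 = c_3 − 2.2361·q_1 − 0.7454·q_2 = (-1.2222, 2.4444, 2.4444).
‖u_3‖ = 3.6667, so q_3 = (-0.3333, 0.6667, 0.6667).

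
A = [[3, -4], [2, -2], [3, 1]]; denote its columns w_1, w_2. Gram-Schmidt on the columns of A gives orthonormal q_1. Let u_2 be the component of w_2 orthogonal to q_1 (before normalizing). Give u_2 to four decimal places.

w_1 = (3, 2, 3); ‖w_1‖ = 4.6904, so q_1 = (0.6396, 0.4264, 0.6396).
q_1·w_2 = 0.6396·(-4) + 0.4264·(-2) + 0.6396·1 = -2.7716.
u_2 = w_2 + 2.7716·q_1 = (-2.2273, -0.8182, 2.7727).

u_2 = (-2.2273, -0.8182, 2.7727)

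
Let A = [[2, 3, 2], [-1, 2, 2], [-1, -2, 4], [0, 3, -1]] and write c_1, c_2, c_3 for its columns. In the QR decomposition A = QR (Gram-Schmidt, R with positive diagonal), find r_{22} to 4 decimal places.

r_{22} = 4.4721

c_1 = (2, -1, -1, 0); ‖c_1‖ = 2.4495, so e_1 = (0.8165, -0.4082, -0.4082, 0.0000).
e_1·c_2 = 0.8165·3 + (-0.4082)·2 + (-0.4082)·(-2) + 0.0000·3 = 2.4495.
u_2 = c_2 − 2.4495·e_1 = (1.0000, 3.0000, -1.0000, 3.0000).
r_{22} = ‖u_2‖ = 4.4721.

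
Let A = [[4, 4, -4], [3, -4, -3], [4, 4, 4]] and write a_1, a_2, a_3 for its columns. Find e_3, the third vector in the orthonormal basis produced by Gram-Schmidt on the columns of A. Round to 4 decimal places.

e_3 = (-0.7071, 0.0000, 0.7071)

a_1 = (4, 3, 4); ‖a_1‖ = 6.4031, so e_1 = (0.6247, 0.4685, 0.6247).
e_1·a_2 = 0.6247·4 + 0.4685·(-4) + 0.6247·4 = 3.1235.
u_2 = a_2 − 3.1235·e_1 = (2.0488, -5.4634, 2.0488).
‖u_2‖ = 6.1842, so e_2 = (0.3313, -0.8835, 0.3313).
e_1·a_3 = 0.6247·(-4) + 0.4685·(-3) + 0.6247·4 = -1.4056; e_2·a_3 = 0.3313·(-4) + (-0.8835)·(-3) + 0.3313·4 = 2.6504.
u_3 = a_3 + 1.4056·e_1 − 2.6504·e_2 = (-4.0000, 0.0000, 4.0000).
‖u_3‖ = 5.6569, so e_3 = (-0.7071, 0.0000, 0.7071).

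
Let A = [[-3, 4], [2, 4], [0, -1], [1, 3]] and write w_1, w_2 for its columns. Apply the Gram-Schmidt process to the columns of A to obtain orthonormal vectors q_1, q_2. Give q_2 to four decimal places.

w_1 = (-3, 2, 0, 1); ‖w_1‖ = 3.7417, so q_1 = (-0.8018, 0.5345, 0.0000, 0.2673).
q_1·w_2 = (-0.8018)·4 + 0.5345·4 + 0.0000·(-1) + 0.2673·3 = -0.2673.
u_2 = w_2 + 0.2673·q_1 = (3.7857, 4.1429, -1.0000, 3.0714).
‖u_2‖ = 6.4752, so q_2 = (0.5846, 0.6398, -0.1544, 0.4743).

q_2 = (0.5846, 0.6398, -0.1544, 0.4743)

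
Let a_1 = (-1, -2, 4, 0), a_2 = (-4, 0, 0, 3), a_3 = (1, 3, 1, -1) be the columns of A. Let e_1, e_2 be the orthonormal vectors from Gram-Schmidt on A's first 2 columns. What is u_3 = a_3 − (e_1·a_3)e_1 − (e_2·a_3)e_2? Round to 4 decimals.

e_1 = a_1/‖a_1‖ = (-1, -2, 4, 0)/4.5826 = (-0.2182, -0.4364, 0.8729, 0.0000).
r_{12} = e_1·a_2 = 0.8729.
u_2 = a_2 − 0.8729·e_1 = (-3.8095, 0.3810, -0.7619, 3.0000).
‖u_2‖ = 4.9232, so e_2 = (-0.7738, 0.0774, -0.1548, 0.6094).
r_{13} = e_1·a_3 = -0.6547; r_{23} = e_2·a_3 = -1.3058.
u_3 = a_3 + 0.6547·e_1 + 1.3058·e_2 = (-0.1532, 2.8153, 1.3694, -0.2043).

u_3 = (-0.1532, 2.8153, 1.3694, -0.2043)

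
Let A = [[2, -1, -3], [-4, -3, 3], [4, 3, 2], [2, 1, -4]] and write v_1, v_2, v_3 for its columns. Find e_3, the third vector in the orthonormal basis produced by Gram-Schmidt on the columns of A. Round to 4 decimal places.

v_1 = (2, -4, 4, 2); ‖v_1‖ = 6.3246, so e_1 = (0.3162, -0.6325, 0.6325, 0.3162).
e_1·v_2 = 0.3162·(-1) + (-0.6325)·(-3) + 0.6325·3 + 0.3162·1 = 3.7947.
u_2 = v_2 − 3.7947·e_1 = (-2.2000, -0.6000, 0.6000, -0.2000).
‖u_2‖ = 2.3664, so e_2 = (-0.9297, -0.2535, 0.2535, -0.0845).
e_1·v_3 = 0.3162·(-3) + (-0.6325)·3 + 0.6325·2 + 0.3162·(-4) = -2.8460; e_2·v_3 = (-0.9297)·(-3) + (-0.2535)·3 + 0.2535·2 + (-0.0845)·(-4) = 2.8735.
u_3 = v_3 + 2.8460·e_1 − 2.8735·e_2 = (0.5714, 1.9286, 3.0714, -2.8571).
‖u_3‖ = 4.6522, so e_3 = (0.1228, 0.4146, 0.6602, -0.6142).

e_3 = (0.1228, 0.4146, 0.6602, -0.6142)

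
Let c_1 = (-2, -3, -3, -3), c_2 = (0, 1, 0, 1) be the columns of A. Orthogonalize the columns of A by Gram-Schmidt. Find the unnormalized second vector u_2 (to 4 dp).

u_2 = (-0.3871, 0.4194, -0.5806, 0.4194)

q_1 = c_1/‖c_1‖ = (-2, -3, -3, -3)/5.5678 = (-0.3592, -0.5388, -0.5388, -0.5388).
r_{12} = q_1·c_2 = -1.0776.
u_2 = c_2 + 1.0776·q_1 = (-0.3871, 0.4194, -0.5806, 0.4194).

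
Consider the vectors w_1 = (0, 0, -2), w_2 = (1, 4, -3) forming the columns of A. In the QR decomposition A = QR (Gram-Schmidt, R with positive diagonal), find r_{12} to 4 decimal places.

r_{12} = 3.0000

w_1 = (0, 0, -2); ‖w_1‖ = 2.0000, so q_1 = (0.0000, 0.0000, -1.0000).
r_{12} = q_1·w_2 = 3.0000.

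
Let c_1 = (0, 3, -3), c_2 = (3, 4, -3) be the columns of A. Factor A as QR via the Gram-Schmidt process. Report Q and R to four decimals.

c_1 = (0, 3, -3); ‖c_1‖ = 4.2426, so e_1 = (0.0000, 0.7071, -0.7071).
e_1·c_2 = 0.0000·3 + 0.7071·4 + (-0.7071)·(-3) = 4.9497.
u_2 = c_2 − 4.9497·e_1 = (3.0000, 0.5000, 0.5000).
‖u_2‖ = 3.0822, so e_2 = (0.9733, 0.1622, 0.1622).

Q = [[0.0000, 0.9733], [0.7071, 0.1622], [-0.7071, 0.1622]], R = [[4.2426, 4.9497], [0.0000, 3.0822]]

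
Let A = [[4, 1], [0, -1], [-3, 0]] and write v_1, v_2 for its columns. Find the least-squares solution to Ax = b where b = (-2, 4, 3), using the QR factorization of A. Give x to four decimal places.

x = (-0.2941, -2.4118)

v_1 = (4, 0, -3); ‖v_1‖ = 5.0000, so e_1 = (0.8000, 0.0000, -0.6000).
e_1·v_2 = 0.8000·1 + 0.0000·(-1) + (-0.6000)·0 = 0.8000.
u_2 = v_2 − 0.8000·e_1 = (0.3600, -1.0000, 0.4800).
‖u_2‖ = 1.1662, so e_2 = (0.3087, -0.8575, 0.4116).
Qᵀb = (-3.4000, -2.8126).
Back-substitute: x_2 = -2.8126/1.1662 = -2.4118.
x_1 = (-3.4000 − 0.8000·(-2.4118))/5.0000 = -0.2941.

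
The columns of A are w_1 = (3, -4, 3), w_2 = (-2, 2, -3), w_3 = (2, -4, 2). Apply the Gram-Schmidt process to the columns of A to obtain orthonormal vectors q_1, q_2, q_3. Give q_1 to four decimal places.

q_1 = (0.5145, -0.6860, 0.5145)

w_1 = (3, -4, 3); ‖w_1‖ = 5.8310, so q_1 = (0.5145, -0.6860, 0.5145).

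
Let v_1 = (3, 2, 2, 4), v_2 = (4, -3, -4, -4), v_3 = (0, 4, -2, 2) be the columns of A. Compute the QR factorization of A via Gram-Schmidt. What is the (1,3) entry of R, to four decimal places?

r_{13} = 2.0889

v_1 = (3, 2, 2, 4); ‖v_1‖ = 5.7446, so q_1 = (0.5222, 0.3482, 0.3482, 0.6963).
r_{13} = q_1·v_3 = 2.0889.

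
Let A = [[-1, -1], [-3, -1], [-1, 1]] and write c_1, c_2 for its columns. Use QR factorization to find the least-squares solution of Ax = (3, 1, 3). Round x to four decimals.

c_1 = (-1, -3, -1); ‖c_1‖ = 3.3166, so q_1 = (-0.3015, -0.9045, -0.3015).
q_1·c_2 = (-0.3015)·(-1) + (-0.9045)·(-1) + (-0.3015)·1 = 0.9045.
u_2 = c_2 − 0.9045·q_1 = (-0.7273, -0.1818, 1.2727).
‖u_2‖ = 1.4771, so q_2 = (-0.4924, -0.1231, 0.8616).
Qᵀb = (-2.7136, 0.9847).
Back-substitute: x_2 = 0.9847/1.4771 = 0.6667.
x_1 = (-2.7136 − 0.9045·0.6667)/3.3166 = -1.0000.

x = (-1.0000, 0.6667)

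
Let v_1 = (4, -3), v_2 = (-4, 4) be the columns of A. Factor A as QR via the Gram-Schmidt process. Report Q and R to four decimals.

v_1 = (4, -3); ‖v_1‖ = 5.0000, so q_1 = (0.8000, -0.6000).
q_1·v_2 = 0.8000·(-4) + (-0.6000)·4 = -5.6000.
u_2 = v_2 + 5.6000·q_1 = (0.4800, 0.6400).
‖u_2‖ = 0.8000, so q_2 = (0.6000, 0.8000).

Q = [[0.8000, 0.6000], [-0.6000, 0.8000]], R = [[5.0000, -5.6000], [0.0000, 0.8000]]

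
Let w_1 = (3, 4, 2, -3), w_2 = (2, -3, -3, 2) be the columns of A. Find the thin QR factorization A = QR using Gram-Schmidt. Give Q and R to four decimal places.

w_1 = (3, 4, 2, -3); ‖w_1‖ = 6.1644, so e_1 = (0.4867, 0.6489, 0.3244, -0.4867).
e_1·w_2 = 0.4867·2 + 0.6489·(-3) + 0.3244·(-3) + (-0.4867)·2 = -2.9200.
u_2 = w_2 + 2.9200·e_1 = (3.4211, -1.1053, -2.0526, 0.5789).
‖u_2‖ = 4.1802, so e_2 = (0.8184, -0.2644, -0.4910, 0.1385).

Q = [[0.4867, 0.8184], [0.6489, -0.2644], [0.3244, -0.4910], [-0.4867, 0.1385]], R = [[6.1644, -2.9200], [0.0000, 4.1802]]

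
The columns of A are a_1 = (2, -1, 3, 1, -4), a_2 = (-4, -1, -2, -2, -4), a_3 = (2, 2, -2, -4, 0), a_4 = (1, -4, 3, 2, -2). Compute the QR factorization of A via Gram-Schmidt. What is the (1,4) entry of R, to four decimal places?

a_1 = (2, -1, 3, 1, -4); ‖a_1‖ = 5.5678, so q_1 = (0.3592, -0.1796, 0.5388, 0.1796, -0.7184).
r_{14} = q_1·a_4 = 4.4901.

r_{14} = 4.4901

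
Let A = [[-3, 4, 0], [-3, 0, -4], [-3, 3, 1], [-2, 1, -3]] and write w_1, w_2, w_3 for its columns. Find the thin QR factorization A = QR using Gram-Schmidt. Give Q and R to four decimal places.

w_1 = (-3, -3, -3, -2); ‖w_1‖ = 5.5678, so e_1 = (-0.5388, -0.5388, -0.5388, -0.3592).
e_1·w_2 = (-0.5388)·4 + (-0.5388)·0 + (-0.5388)·3 + (-0.3592)·1 = -4.1309.
u_2 = w_2 + 4.1309·e_1 = (1.7742, -2.2258, 0.7742, -0.4839).
‖u_2‖ = 2.9892, so e_2 = (0.5935, -0.7446, 0.2590, -0.1619).
e_1·w_3 = (-0.5388)·0 + (-0.5388)·(-4) + (-0.5388)·1 + (-0.3592)·(-3) = 2.6941; e_2·w_3 = 0.5935·0 + (-0.7446)·(-4) + 0.2590·1 + (-0.1619)·(-3) = 3.7230.
u_3 = w_3 − 2.6941·e_1 − 3.7230·e_2 = (-0.7581, 0.2238, 1.4874, -1.4296).
‖u_3‖ = 2.2093, so e_3 = (-0.3432, 0.1013, 0.6732, -0.6471).

Q = [[-0.5388, 0.5935, -0.3432], [-0.5388, -0.7446, 0.1013], [-0.5388, 0.2590, 0.6732], [-0.3592, -0.1619, -0.6471]], R = [[5.5678, -4.1309, 2.6941], [0.0000, 2.9892, 3.7230], [0.0000, 0.0000, 2.2093]]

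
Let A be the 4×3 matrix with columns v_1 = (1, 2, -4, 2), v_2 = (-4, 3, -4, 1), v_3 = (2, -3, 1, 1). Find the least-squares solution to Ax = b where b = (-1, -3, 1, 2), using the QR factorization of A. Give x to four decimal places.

v_1 = (1, 2, -4, 2); ‖v_1‖ = 5.0000, so q_1 = (0.2000, 0.4000, -0.8000, 0.4000).
q_1·v_2 = 0.2000·(-4) + 0.4000·3 + (-0.8000)·(-4) + 0.4000·1 = 4.0000.
u_2 = v_2 − 4.0000·q_1 = (-4.8000, 1.4000, -0.8000, -0.6000).
‖u_2‖ = 5.0990, so q_2 = (-0.9414, 0.2746, -0.1569, -0.1177).
q_1·v_3 = 0.2000·2 + 0.4000·(-3) + (-0.8000)·1 + 0.4000·1 = -1.2000; q_2·v_3 = (-0.9414)·2 + 0.2746·(-3) + (-0.1569)·1 + (-0.1177)·1 = -2.9810.
u_3 = v_3 + 1.2000·q_1 + 2.9810·q_2 = (-0.5662, -1.7015, -0.4277, 1.1292).
‖u_3‖ = 2.1619, so q_3 = (-0.2619, -0.7871, -0.1978, 0.5223).
Qᵀb = (-1.4000, -0.2746, 3.4699).
Back-substitute: x_3 = 3.4699/2.1619 = 1.6050.
x_2 = (-0.2746 + 2.9810·1.6050)/5.0990 = 0.8845.
x_1 = (-1.4000 − 4.0000·0.8845 + 1.2000·1.6050)/5.0000 = -0.6024.

x = (-0.6024, 0.8845, 1.6050)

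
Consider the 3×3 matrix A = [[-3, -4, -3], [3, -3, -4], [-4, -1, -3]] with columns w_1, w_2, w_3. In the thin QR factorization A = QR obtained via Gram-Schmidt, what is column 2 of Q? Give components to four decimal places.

q_2 = (-0.6825, -0.7300, -0.0356)

q_1 = w_1/‖w_1‖ = (-3, 3, -4)/5.8310 = (-0.5145, 0.5145, -0.6860).
r_{12} = q_1·w_2 = 1.2005.
u_2 = w_2 − 1.2005·q_1 = (-3.3824, -3.6176, -0.1765).
‖u_2‖ = 4.9557, so q_2 = (-0.6825, -0.7300, -0.0356).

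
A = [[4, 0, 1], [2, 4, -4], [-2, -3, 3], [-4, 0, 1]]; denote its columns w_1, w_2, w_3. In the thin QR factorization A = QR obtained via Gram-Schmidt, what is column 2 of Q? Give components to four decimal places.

w_1 = (4, 2, -2, -4); ‖w_1‖ = 6.3246, so e_1 = (0.6325, 0.3162, -0.3162, -0.6325).
e_1·w_2 = 0.6325·0 + 0.3162·4 + (-0.3162)·(-3) + (-0.6325)·0 = 2.2136.
u_2 = w_2 − 2.2136·e_1 = (-1.4000, 3.3000, -2.3000, 1.4000).
‖u_2‖ = 4.4833, so e_2 = (-0.3123, 0.7361, -0.5130, 0.3123).

e_2 = (-0.3123, 0.7361, -0.5130, 0.3123)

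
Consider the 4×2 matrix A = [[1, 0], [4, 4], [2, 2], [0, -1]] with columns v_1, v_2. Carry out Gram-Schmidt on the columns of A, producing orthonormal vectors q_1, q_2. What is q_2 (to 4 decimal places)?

v_1 = (1, 4, 2, 0); ‖v_1‖ = 4.5826, so q_1 = (0.2182, 0.8729, 0.4364, 0.0000).
q_1·v_2 = 0.2182·0 + 0.8729·4 + 0.4364·2 + 0.0000·(-1) = 4.3644.
u_2 = v_2 − 4.3644·q_1 = (-0.9524, 0.1905, 0.0952, -1.0000).
‖u_2‖ = 1.3973, so q_2 = (-0.6816, 0.1363, 0.0682, -0.7157).

q_2 = (-0.6816, 0.1363, 0.0682, -0.7157)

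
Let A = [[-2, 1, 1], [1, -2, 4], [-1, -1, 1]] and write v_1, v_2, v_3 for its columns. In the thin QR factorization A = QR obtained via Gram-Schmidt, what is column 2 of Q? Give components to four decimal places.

v_1 = (-2, 1, -1); ‖v_1‖ = 2.4495, so e_1 = (-0.8165, 0.4082, -0.4082).
e_1·v_2 = (-0.8165)·1 + 0.4082·(-2) + (-0.4082)·(-1) = -1.2247.
u_2 = v_2 + 1.2247·e_1 = (0.0000, -1.5000, -1.5000).
‖u_2‖ = 2.1213, so e_2 = (0.0000, -0.7071, -0.7071).

e_2 = (0.0000, -0.7071, -0.7071)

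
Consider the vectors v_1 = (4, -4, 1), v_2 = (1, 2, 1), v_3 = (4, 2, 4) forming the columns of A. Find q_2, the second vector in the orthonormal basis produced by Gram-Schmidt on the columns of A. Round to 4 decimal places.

q_1 = v_1/‖v_1‖ = (4, -4, 1)/5.7446 = (0.6963, -0.6963, 0.1741).
r_{12} = q_1·v_2 = -0.5222.
u_2 = v_2 + 0.5222·q_1 = (1.3636, 1.6364, 1.0909).
‖u_2‖ = 2.3932, so q_2 = (0.5698, 0.6838, 0.4558).

q_2 = (0.5698, 0.6838, 0.4558)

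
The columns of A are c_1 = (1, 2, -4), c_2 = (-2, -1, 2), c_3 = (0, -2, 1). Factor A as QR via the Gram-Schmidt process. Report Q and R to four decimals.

Q = [[0.2182, -0.9759, 0.0000], [0.4364, 0.0976, -0.8944], [-0.8729, -0.1952, -0.4472]], R = [[4.5826, -2.6186, -1.7457], [0.0000, 1.4639, -0.3904], [0.0000, 0.0000, 1.3416]]

q_1 = c_1/‖c_1‖ = (1, 2, -4)/4.5826 = (0.2182, 0.4364, -0.8729).
r_{12} = q_1·c_2 = -2.6186.
u_2 = c_2 + 2.6186·q_1 = (-1.4286, 0.1429, -0.2857).
‖u_2‖ = 1.4639, so q_2 = (-0.9759, 0.0976, -0.1952).
r_{13} = q_1·c_3 = -1.7457; r_{23} = q_2·c_3 = -0.3904.
u_3 = c_3 + 1.7457·q_1 + 0.3904·q_2 = (0.0000, -1.2000, -0.6000).
‖u_3‖ = 1.3416, so q_3 = (0.0000, -0.8944, -0.4472).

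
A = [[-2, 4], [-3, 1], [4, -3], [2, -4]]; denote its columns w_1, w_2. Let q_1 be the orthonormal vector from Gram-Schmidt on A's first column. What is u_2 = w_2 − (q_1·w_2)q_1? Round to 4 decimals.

w_1 = (-2, -3, 4, 2); ‖w_1‖ = 5.7446, so q_1 = (-0.3482, -0.5222, 0.6963, 0.3482).
q_1·w_2 = (-0.3482)·4 + (-0.5222)·1 + 0.6963·(-3) + 0.3482·(-4) = -5.3964.
u_2 = w_2 + 5.3964·q_1 = (2.1212, -1.8182, 0.7576, -2.1212).

u_2 = (2.1212, -1.8182, 0.7576, -2.1212)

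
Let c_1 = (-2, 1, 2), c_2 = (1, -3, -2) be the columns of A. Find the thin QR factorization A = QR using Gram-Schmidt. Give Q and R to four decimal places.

c_1 = (-2, 1, 2); ‖c_1‖ = 3.0000, so e_1 = (-0.6667, 0.3333, 0.6667).
e_1·c_2 = (-0.6667)·1 + 0.3333·(-3) + 0.6667·(-2) = -3.0000.
u_2 = c_2 + 3.0000·e_1 = (-1.0000, -2.0000, 0.0000).
‖u_2‖ = 2.2361, so e_2 = (-0.4472, -0.8944, 0.0000).

Q = [[-0.6667, -0.4472], [0.3333, -0.8944], [0.6667, 0.0000]], R = [[3.0000, -3.0000], [0.0000, 2.2361]]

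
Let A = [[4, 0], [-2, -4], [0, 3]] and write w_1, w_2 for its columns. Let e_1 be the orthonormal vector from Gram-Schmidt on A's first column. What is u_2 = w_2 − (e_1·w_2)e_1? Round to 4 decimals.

u_2 = (-1.6000, -3.2000, 3.0000)

w_1 = (4, -2, 0); ‖w_1‖ = 4.4721, so e_1 = (0.8944, -0.4472, 0.0000).
e_1·w_2 = 0.8944·0 + (-0.4472)·(-4) + 0.0000·3 = 1.7889.
u_2 = w_2 − 1.7889·e_1 = (-1.6000, -3.2000, 3.0000).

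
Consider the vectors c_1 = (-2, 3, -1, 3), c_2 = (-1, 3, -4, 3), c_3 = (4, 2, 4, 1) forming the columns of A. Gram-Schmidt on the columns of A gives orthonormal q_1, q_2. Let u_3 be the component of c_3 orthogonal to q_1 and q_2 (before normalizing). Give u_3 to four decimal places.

u_3 = (4.5983, 2.2882, 1.5328, 1.2882)

q_1 = c_1/‖c_1‖ = (-2, 3, -1, 3)/4.7958 = (-0.4170, 0.6255, -0.2085, 0.6255).
r_{12} = q_1·c_2 = 5.0043.
u_2 = c_2 − 5.0043·q_1 = (1.0870, -0.1304, -2.9565, -0.1304).
‖u_2‖ = 3.1554, so q_2 = (0.3445, -0.0413, -0.9370, -0.0413).
r_{13} = q_1·c_3 = -0.6255; r_{23} = q_2·c_3 = -2.4940.
u_3 = c_3 + 0.6255·q_1 + 2.4940·q_2 = (4.5983, 2.2882, 1.5328, 1.2882).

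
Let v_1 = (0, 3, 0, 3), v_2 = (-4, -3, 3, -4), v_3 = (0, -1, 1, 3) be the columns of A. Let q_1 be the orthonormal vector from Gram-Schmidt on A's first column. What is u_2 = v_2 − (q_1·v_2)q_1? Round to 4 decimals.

u_2 = (-4.0000, 0.5000, 3.0000, -0.5000)

q_1 = v_1/‖v_1‖ = (0, 3, 0, 3)/4.2426 = (0.0000, 0.7071, 0.0000, 0.7071).
r_{12} = q_1·v_2 = -4.9497.
u_2 = v_2 + 4.9497·q_1 = (-4.0000, 0.5000, 3.0000, -0.5000).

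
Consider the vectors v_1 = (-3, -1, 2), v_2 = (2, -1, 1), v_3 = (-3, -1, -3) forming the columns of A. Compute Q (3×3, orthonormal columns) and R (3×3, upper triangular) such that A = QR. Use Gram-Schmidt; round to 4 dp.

Q = [[-0.8018, 0.5864, -0.1155], [-0.2673, -0.5246, -0.8083], [0.5345, 0.6172, -0.5774]], R = [[3.7417, -0.8018, 1.0690], [0.0000, 2.3146, -3.0861], [0.0000, 0.0000, 2.8868]]

q_1 = v_1/‖v_1‖ = (-3, -1, 2)/3.7417 = (-0.8018, -0.2673, 0.5345).
r_{12} = q_1·v_2 = -0.8018.
u_2 = v_2 + 0.8018·q_1 = (1.3571, -1.2143, 1.4286).
‖u_2‖ = 2.3146, so q_2 = (0.5864, -0.5246, 0.6172).
r_{13} = q_1·v_3 = 1.0690; r_{23} = q_2·v_3 = -3.0861.
u_3 = v_3 − 1.0690·q_1 + 3.0861·q_2 = (-0.3333, -2.3333, -1.6667).
‖u_3‖ = 2.8868, so q_3 = (-0.1155, -0.8083, -0.5774).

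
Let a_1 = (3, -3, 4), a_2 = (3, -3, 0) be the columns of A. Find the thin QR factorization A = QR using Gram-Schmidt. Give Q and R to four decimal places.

e_1 = a_1/‖a_1‖ = (3, -3, 4)/5.8310 = (0.5145, -0.5145, 0.6860).
r_{12} = e_1·a_2 = 3.0870.
u_2 = a_2 − 3.0870·e_1 = (1.4118, -1.4118, -2.1176).
‖u_2‖ = 2.9104, so e_2 = (0.4851, -0.4851, -0.7276).

Q = [[0.5145, 0.4851], [-0.5145, -0.4851], [0.6860, -0.7276]], R = [[5.8310, 3.0870], [0.0000, 2.9104]]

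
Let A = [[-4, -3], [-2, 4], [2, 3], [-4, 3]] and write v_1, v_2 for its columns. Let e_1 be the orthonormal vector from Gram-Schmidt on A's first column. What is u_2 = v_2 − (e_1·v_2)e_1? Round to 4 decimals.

e_1 = v_1/‖v_1‖ = (-4, -2, 2, -4)/6.3246 = (-0.6325, -0.3162, 0.3162, -0.6325).
r_{12} = e_1·v_2 = -0.3162.
u_2 = v_2 + 0.3162·e_1 = (-3.2000, 3.9000, 3.1000, 2.8000).

u_2 = (-3.2000, 3.9000, 3.1000, 2.8000)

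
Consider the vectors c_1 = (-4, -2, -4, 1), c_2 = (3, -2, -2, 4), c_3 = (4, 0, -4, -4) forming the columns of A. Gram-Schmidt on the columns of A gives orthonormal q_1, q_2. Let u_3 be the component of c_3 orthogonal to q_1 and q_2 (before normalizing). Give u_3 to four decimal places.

c_1 = (-4, -2, -4, 1); ‖c_1‖ = 6.0828, so q_1 = (-0.6576, -0.3288, -0.6576, 0.1644).
q_1·c_2 = (-0.6576)·3 + (-0.3288)·(-2) + (-0.6576)·(-2) + 0.1644·4 = 0.6576.
u_2 = c_2 − 0.6576·q_1 = (3.4324, -1.7838, -1.5676, 3.8919).
‖u_2‖ = 5.7068, so q_2 = (0.6015, -0.3126, -0.2747, 0.6820).
q_1·c_3 = (-0.6576)·4 + (-0.3288)·0 + (-0.6576)·(-4) + 0.1644·(-4) = -0.6576; q_2·c_3 = 0.6015·4 + (-0.3126)·0 + (-0.2747)·(-4) + 0.6820·(-4) = 0.7767.
u_3 = c_3 + 0.6576·q_1 − 0.7767·q_2 = (3.1004, 0.0266, -4.2191, -4.4216).

u_3 = (3.1004, 0.0266, -4.2191, -4.4216)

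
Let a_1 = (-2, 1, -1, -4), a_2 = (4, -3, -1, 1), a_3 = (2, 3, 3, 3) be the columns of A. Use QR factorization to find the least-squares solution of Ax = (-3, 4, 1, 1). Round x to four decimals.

e_1 = a_1/‖a_1‖ = (-2, 1, -1, -4)/4.6904 = (-0.4264, 0.2132, -0.2132, -0.8528).
r_{12} = e_1·a_2 = -2.9848.
u_2 = a_2 + 2.9848·e_1 = (2.7273, -2.3636, -1.6364, -1.5455).
‖u_2‖ = 4.2533, so e_2 = (0.6412, -0.5557, -0.3847, -0.3634).
r_{13} = e_1·a_3 = -3.4112; r_{23} = e_2·a_3 = -2.6289.
u_3 = a_3 + 3.4112·e_1 + 2.6289·e_2 = (2.2312, 2.2663, 1.2613, -0.8643).
‖u_3‖ = 3.5288, so e_3 = (0.6323, 0.6422, 0.3574, -0.2449).
Qᵀb = (1.0660, -4.8945, 0.7846).
Back-substitute: x_3 = 0.7846/3.5288 = 0.2224.
x_2 = (-4.8945 + 2.6289·0.2224)/4.2533 = -1.0133.
x_1 = (1.0660 + 2.9848·(-1.0133) + 3.4112·0.2224)/4.6904 = -0.2559.

x = (-0.2559, -1.0133, 0.2224)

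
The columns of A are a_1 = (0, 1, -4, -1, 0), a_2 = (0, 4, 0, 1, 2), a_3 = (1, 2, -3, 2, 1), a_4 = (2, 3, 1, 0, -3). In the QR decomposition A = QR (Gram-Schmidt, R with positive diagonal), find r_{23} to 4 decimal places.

a_1 = (0, 1, -4, -1, 0); ‖a_1‖ = 4.2426, so q_1 = (0.0000, 0.2357, -0.9428, -0.2357, 0.0000).
q_1·a_2 = 0.0000·0 + 0.2357·4 + (-0.9428)·0 + (-0.2357)·1 + 0.0000·2 = 0.7071.
u_2 = a_2 − 0.7071·q_1 = (0.0000, 3.8333, 0.6667, 1.1667, 2.0000).
‖u_2‖ = 4.5277, so q_2 = (0.0000, 0.8466, 0.1472, 0.2577, 0.4417).
r_{23} = q_2·a_3 = 2.2086.

r_{23} = 2.2086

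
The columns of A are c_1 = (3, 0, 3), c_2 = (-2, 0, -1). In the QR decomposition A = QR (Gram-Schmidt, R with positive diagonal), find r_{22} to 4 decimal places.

r_{22} = 0.7071

e_1 = c_1/‖c_1‖ = (3, 0, 3)/4.2426 = (0.7071, 0.0000, 0.7071).
r_{12} = e_1·c_2 = -2.1213.
u_2 = c_2 + 2.1213·e_1 = (-0.5000, 0.0000, 0.5000).
r_{22} = ‖u_2‖ = 0.7071.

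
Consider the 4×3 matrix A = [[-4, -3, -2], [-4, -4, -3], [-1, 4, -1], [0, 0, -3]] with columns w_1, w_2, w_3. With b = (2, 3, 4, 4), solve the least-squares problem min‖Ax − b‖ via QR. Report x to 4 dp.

x = (-0.2942, 0.5835, -1.3475)

w_1 = (-4, -4, -1, 0); ‖w_1‖ = 5.7446, so q_1 = (-0.6963, -0.6963, -0.1741, 0.0000).
q_1·w_2 = (-0.6963)·(-3) + (-0.6963)·(-4) + (-0.1741)·4 + 0.0000·0 = 4.1779.
u_2 = w_2 − 4.1779·q_1 = (-0.0909, -1.0909, 4.7273, 0.0000).
‖u_2‖ = 4.8524, so q_2 = (-0.0187, -0.2248, 0.9742, 0.0000).
q_1·w_3 = (-0.6963)·(-2) + (-0.6963)·(-3) + (-0.1741)·(-1) + 0.0000·(-3) = 3.6556; q_2·w_3 = (-0.0187)·(-2) + (-0.2248)·(-3) + 0.9742·(-1) + 0.0000·(-3) = -0.2623.
u_3 = w_3 − 3.6556·q_1 + 0.2623·q_2 = (0.5405, -0.5135, -0.1081, -3.0000).
‖u_3‖ = 3.0931, so q_3 = (0.1748, -0.1660, -0.0350, -0.9699).
Qᵀb = (-4.1779, 3.1850, -4.1679).
Back-substitute: x_3 = -4.1679/3.0931 = -1.3475.
x_2 = (3.1850 + 0.2623·(-1.3475))/4.8524 = 0.5835.
x_1 = (-4.1779 − 4.1779·0.5835 − 3.6556·(-1.3475))/5.7446 = -0.2942.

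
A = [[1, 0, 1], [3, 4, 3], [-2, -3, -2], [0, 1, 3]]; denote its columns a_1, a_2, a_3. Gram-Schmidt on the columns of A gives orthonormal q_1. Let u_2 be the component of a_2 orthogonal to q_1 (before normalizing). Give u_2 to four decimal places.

u_2 = (-1.2857, 0.1429, -0.4286, 1.0000)

q_1 = a_1/‖a_1‖ = (1, 3, -2, 0)/3.7417 = (0.2673, 0.8018, -0.5345, 0.0000).
r_{12} = q_1·a_2 = 4.8107.
u_2 = a_2 − 4.8107·q_1 = (-1.2857, 0.1429, -0.4286, 1.0000).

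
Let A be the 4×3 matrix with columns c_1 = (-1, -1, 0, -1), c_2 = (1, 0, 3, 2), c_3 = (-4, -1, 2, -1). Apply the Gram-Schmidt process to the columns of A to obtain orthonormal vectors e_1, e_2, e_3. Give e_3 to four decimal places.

e_3 = (-0.7711, 0.5958, 0.1402, 0.1752)

e_1 = c_1/‖c_1‖ = (-1, -1, 0, -1)/1.7321 = (-0.5774, -0.5774, 0.0000, -0.5774).
r_{12} = e_1·c_2 = -1.7321.
u_2 = c_2 + 1.7321·e_1 = (0.0000, -1.0000, 3.0000, 1.0000).
‖u_2‖ = 3.3166, so e_2 = (0.0000, -0.3015, 0.9045, 0.3015).
r_{13} = e_1·c_3 = 3.4641; r_{23} = e_2·c_3 = 1.8091.
u_3 = c_3 − 3.4641·e_1 − 1.8091·e_2 = (-2.0000, 1.5455, 0.3636, 0.4545).
‖u_3‖ = 2.5937, so e_3 = (-0.7711, 0.5958, 0.1402, 0.1752).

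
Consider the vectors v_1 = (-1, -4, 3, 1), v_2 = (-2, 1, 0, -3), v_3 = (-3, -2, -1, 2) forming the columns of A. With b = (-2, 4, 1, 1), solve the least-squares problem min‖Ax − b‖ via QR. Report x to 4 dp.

x = (-0.3964, 0.2430, 0.1916)

v_1 = (-1, -4, 3, 1); ‖v_1‖ = 5.1962, so e_1 = (-0.1925, -0.7698, 0.5774, 0.1925).
e_1·v_2 = (-0.1925)·(-2) + (-0.7698)·1 + 0.5774·0 + 0.1925·(-3) = -0.9623.
u_2 = v_2 + 0.9623·e_1 = (-2.1852, 0.2593, 0.5556, -2.8148).
‖u_2‖ = 3.6158, so e_2 = (-0.6043, 0.0717, 0.1536, -0.7785).
e_1·v_3 = (-0.1925)·(-3) + (-0.7698)·(-2) + 0.5774·(-1) + 0.1925·2 = 1.9245; e_2·v_3 = (-0.6043)·(-3) + 0.0717·(-2) + 0.1536·(-1) + (-0.7785)·2 = -0.0410.
u_3 = v_3 − 1.9245·e_1 + 0.0410·e_2 = (-2.6544, -0.5156, -2.1048, 1.5977).
‖u_3‖ = 3.7808, so e_3 = (-0.7021, -0.1364, -0.5567, 0.4226).
Qᵀb = (-1.9245, 0.8707, 0.7245).
Back-substitute: x_3 = 0.7245/3.7808 = 0.1916.
x_2 = (0.8707 + 0.0410·0.1916)/3.6158 = 0.2430.
x_1 = (-1.9245 + 0.9623·0.2430 − 1.9245·0.1916)/5.1962 = -0.3964.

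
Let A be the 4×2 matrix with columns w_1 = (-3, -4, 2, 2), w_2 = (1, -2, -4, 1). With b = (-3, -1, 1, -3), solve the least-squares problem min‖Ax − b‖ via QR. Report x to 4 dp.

w_1 = (-3, -4, 2, 2); ‖w_1‖ = 5.7446, so e_1 = (-0.5222, -0.6963, 0.3482, 0.3482).
e_1·w_2 = (-0.5222)·1 + (-0.6963)·(-2) + 0.3482·(-4) + 0.3482·1 = -0.1741.
u_2 = w_2 + 0.1741·e_1 = (0.9091, -2.1212, -3.9394, 1.0606).
‖u_2‖ = 4.6872, so e_2 = (0.1940, -0.4526, -0.8405, 0.2263).
Qᵀb = (1.5667, -1.6486).
Back-substitute: x_2 = -1.6486/4.6872 = -0.3517.
x_1 = (1.5667 + 0.1741·(-0.3517))/5.7446 = 0.2621.

x = (0.2621, -0.3517)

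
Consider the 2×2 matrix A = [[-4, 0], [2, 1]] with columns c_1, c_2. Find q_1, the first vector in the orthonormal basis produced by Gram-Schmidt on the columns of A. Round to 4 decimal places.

c_1 = (-4, 2); ‖c_1‖ = 4.4721, so q_1 = (-0.8944, 0.4472).

q_1 = (-0.8944, 0.4472)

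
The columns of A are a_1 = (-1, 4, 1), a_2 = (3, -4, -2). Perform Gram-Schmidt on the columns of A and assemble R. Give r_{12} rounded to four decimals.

r_{12} = -4.9497

a_1 = (-1, 4, 1); ‖a_1‖ = 4.2426, so e_1 = (-0.2357, 0.9428, 0.2357).
r_{12} = e_1·a_2 = -4.9497.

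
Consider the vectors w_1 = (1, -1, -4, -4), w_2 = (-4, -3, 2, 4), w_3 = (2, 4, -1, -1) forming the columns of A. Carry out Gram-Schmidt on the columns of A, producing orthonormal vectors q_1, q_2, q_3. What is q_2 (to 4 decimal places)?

q_2 = (-0.6328, -0.7240, -0.1824, 0.2052)

q_1 = w_1/‖w_1‖ = (1, -1, -4, -4)/5.8310 = (0.1715, -0.1715, -0.6860, -0.6860).
r_{12} = q_1·w_2 = -4.2875.
u_2 = w_2 + 4.2875·q_1 = (-3.2647, -3.7353, -0.9412, 1.0588).
‖u_2‖ = 5.1592, so q_2 = (-0.6328, -0.7240, -0.1824, 0.2052).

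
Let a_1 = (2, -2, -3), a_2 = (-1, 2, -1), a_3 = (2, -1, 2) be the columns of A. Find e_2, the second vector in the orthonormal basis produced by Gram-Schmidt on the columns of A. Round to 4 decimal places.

a_1 = (2, -2, -3); ‖a_1‖ = 4.1231, so e_1 = (0.4851, -0.4851, -0.7276).
e_1·a_2 = 0.4851·(-1) + (-0.4851)·2 + (-0.7276)·(-1) = -0.7276.
u_2 = a_2 + 0.7276·e_1 = (-0.6471, 1.6471, -1.5294).
‖u_2‖ = 2.3389, so e_2 = (-0.2766, 0.7042, -0.6539).

e_2 = (-0.2766, 0.7042, -0.6539)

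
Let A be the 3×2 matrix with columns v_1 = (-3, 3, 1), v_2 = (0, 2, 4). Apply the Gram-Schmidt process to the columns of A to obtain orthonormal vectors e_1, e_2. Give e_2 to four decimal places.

e_2 = (0.4113, 0.1097, 0.9049)

v_1 = (-3, 3, 1); ‖v_1‖ = 4.3589, so e_1 = (-0.6882, 0.6882, 0.2294).
e_1·v_2 = (-0.6882)·0 + 0.6882·2 + 0.2294·4 = 2.2942.
u_2 = v_2 − 2.2942·e_1 = (1.5789, 0.4211, 3.4737).
‖u_2‖ = 3.8389, so e_2 = (0.4113, 0.1097, 0.9049).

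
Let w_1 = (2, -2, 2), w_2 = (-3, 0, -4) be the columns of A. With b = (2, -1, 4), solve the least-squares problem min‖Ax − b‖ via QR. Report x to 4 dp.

q_1 = w_1/‖w_1‖ = (2, -2, 2)/3.4641 = (0.5774, -0.5774, 0.5774).
r_{12} = q_1·w_2 = -4.0415.
u_2 = w_2 + 4.0415·q_1 = (-0.6667, -2.3333, -1.6667).
‖u_2‖ = 2.9439, so q_2 = (-0.2265, -0.7926, -0.5661).
Qᵀb = (4.0415, -1.9249).
Back-substitute: x_2 = -1.9249/2.9439 = -0.6538.
x_1 = (4.0415 + 4.0415·(-0.6538))/3.4641 = 0.4038.

x = (0.4038, -0.6538)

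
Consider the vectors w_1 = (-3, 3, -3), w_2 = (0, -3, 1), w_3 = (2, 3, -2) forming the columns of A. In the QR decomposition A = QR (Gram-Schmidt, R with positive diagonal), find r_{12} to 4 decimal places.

r_{12} = -2.3094

w_1 = (-3, 3, -3); ‖w_1‖ = 5.1962, so e_1 = (-0.5774, 0.5774, -0.5774).
r_{12} = e_1·w_2 = -2.3094.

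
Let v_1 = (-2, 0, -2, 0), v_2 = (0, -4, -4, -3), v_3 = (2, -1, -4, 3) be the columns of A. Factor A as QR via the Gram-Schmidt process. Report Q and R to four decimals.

Q = [[-0.7071, 0.3482, 0.5002], [0.0000, -0.6963, -0.0294], [-0.7071, -0.3482, -0.5002], [0.0000, -0.5222, 0.7062]], R = [[2.8284, 2.8284, 1.4142], [0.0000, 5.7446, 1.2185], [0.0000, 0.0000, 5.1493]]

v_1 = (-2, 0, -2, 0); ‖v_1‖ = 2.8284, so e_1 = (-0.7071, 0.0000, -0.7071, 0.0000).
e_1·v_2 = (-0.7071)·0 + 0.0000·(-4) + (-0.7071)·(-4) + 0.0000·(-3) = 2.8284.
u_2 = v_2 − 2.8284·e_1 = (2.0000, -4.0000, -2.0000, -3.0000).
‖u_2‖ = 5.7446, so e_2 = (0.3482, -0.6963, -0.3482, -0.5222).
e_1·v_3 = (-0.7071)·2 + 0.0000·(-1) + (-0.7071)·(-4) + 0.0000·3 = 1.4142; e_2·v_3 = 0.3482·2 + (-0.6963)·(-1) + (-0.3482)·(-4) + (-0.5222)·3 = 1.2185.
u_3 = v_3 − 1.4142·e_1 − 1.2185·e_2 = (2.5758, -0.1515, -2.5758, 3.6364).
‖u_3‖ = 5.1493, so e_3 = (0.5002, -0.0294, -0.5002, 0.7062).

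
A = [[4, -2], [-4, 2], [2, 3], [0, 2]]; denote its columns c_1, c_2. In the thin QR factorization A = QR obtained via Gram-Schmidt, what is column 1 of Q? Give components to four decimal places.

q_1 = (0.6667, -0.6667, 0.3333, 0.0000)

c_1 = (4, -4, 2, 0); ‖c_1‖ = 6.0000, so q_1 = (0.6667, -0.6667, 0.3333, 0.0000).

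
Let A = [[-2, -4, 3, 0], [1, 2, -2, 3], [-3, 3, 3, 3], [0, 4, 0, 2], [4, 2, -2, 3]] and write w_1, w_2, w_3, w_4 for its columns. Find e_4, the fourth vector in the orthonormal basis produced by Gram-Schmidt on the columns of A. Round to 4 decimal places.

e_1 = w_1/‖w_1‖ = (-2, 1, -3, 0, 4)/5.4772 = (-0.3651, 0.1826, -0.5477, 0.0000, 0.7303).
r_{12} = e_1·w_2 = 1.6432.
u_2 = w_2 − 1.6432·e_1 = (-3.4000, 1.7000, 3.9000, 4.0000, 0.8000).
‖u_2‖ = 6.8044, so e_2 = (-0.4997, 0.2498, 0.5732, 0.5879, 0.1176).
r_{13} = e_1·w_3 = -4.5644; r_{23} = e_2·w_3 = -0.5144.
u_3 = w_3 + 4.5644·e_1 + 0.5144·e_2 = (1.0763, -1.0382, 0.7948, 0.3024, 1.3938).
‖u_3‖ = 2.2141, so e_3 = (0.4861, -0.4689, 0.3590, 0.1366, 0.6295).
r_{14} = e_1·w_4 = 1.0954; r_{24} = e_2·w_4 = 3.9974; r_{34} = e_3·w_4 = 1.8320.
u_4 = w_4 − 1.0954·e_1 − 3.9974·e_2 − 1.8320·e_3 = (1.5068, 2.6603, 0.6512, -0.6001, 0.5767).
‖u_4‖ = 3.2349, so e_4 = (0.4658, 0.8224, 0.2013, -0.1855, 0.1783).

e_4 = (0.4658, 0.8224, 0.2013, -0.1855, 0.1783)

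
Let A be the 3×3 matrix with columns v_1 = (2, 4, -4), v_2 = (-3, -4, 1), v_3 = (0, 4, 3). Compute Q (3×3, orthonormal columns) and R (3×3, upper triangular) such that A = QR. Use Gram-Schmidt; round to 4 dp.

Q = [[0.3333, -0.5788, -0.7442], [0.6667, -0.4134, 0.6202], [-0.6667, -0.7029, 0.2481]], R = [[6.0000, -4.3333, 0.6667], [0.0000, 2.6874, -3.7624], [0.0000, 0.0000, 3.2249]]

v_1 = (2, 4, -4); ‖v_1‖ = 6.0000, so q_1 = (0.3333, 0.6667, -0.6667).
q_1·v_2 = 0.3333·(-3) + 0.6667·(-4) + (-0.6667)·1 = -4.3333.
u_2 = v_2 + 4.3333·q_1 = (-1.5556, -1.1111, -1.8889).
‖u_2‖ = 2.6874, so q_2 = (-0.5788, -0.4134, -0.7029).
q_1·v_3 = 0.3333·0 + 0.6667·4 + (-0.6667)·3 = 0.6667; q_2·v_3 = (-0.5788)·0 + (-0.4134)·4 + (-0.7029)·3 = -3.7624.
u_3 = v_3 − 0.6667·q_1 + 3.7624·q_2 = (-2.4000, 2.0000, 0.8000).
‖u_3‖ = 3.2249, so q_3 = (-0.7442, 0.6202, 0.2481).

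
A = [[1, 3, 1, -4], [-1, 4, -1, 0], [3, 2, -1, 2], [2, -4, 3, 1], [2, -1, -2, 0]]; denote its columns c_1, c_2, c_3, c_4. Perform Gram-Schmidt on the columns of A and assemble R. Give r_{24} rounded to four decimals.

r_{24} = -1.6377

c_1 = (1, -1, 3, 2, 2); ‖c_1‖ = 4.3589, so e_1 = (0.2294, -0.2294, 0.6882, 0.4588, 0.4588).
e_1·c_2 = 0.2294·3 + (-0.2294)·4 + 0.6882·2 + 0.4588·(-4) + 0.4588·(-1) = -1.1471.
u_2 = c_2 + 1.1471·e_1 = (3.2632, 3.7368, 2.7895, -3.4737, -0.4737).
‖u_2‖ = 6.6846, so e_2 = (0.4882, 0.5590, 0.4173, -0.5197, -0.0709).
r_{24} = e_2·c_4 = -1.6377.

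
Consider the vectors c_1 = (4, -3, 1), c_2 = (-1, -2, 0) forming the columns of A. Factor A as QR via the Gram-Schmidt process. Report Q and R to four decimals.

Q = [[0.7845, -0.5940], [-0.5883, -0.8037], [0.1961, -0.0349]], R = [[5.0990, 0.3922], [0.0000, 2.2014]]

c_1 = (4, -3, 1); ‖c_1‖ = 5.0990, so q_1 = (0.7845, -0.5883, 0.1961).
q_1·c_2 = 0.7845·(-1) + (-0.5883)·(-2) + 0.1961·0 = 0.3922.
u_2 = c_2 − 0.3922·q_1 = (-1.3077, -1.7692, -0.0769).
‖u_2‖ = 2.2014, so q_2 = (-0.5940, -0.8037, -0.0349).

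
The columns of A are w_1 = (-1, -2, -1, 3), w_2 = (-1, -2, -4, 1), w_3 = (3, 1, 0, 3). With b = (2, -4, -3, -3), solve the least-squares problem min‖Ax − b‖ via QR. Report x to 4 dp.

w_1 = (-1, -2, -1, 3); ‖w_1‖ = 3.8730, so q_1 = (-0.2582, -0.5164, -0.2582, 0.7746).
q_1·w_2 = (-0.2582)·(-1) + (-0.5164)·(-2) + (-0.2582)·(-4) + 0.7746·1 = 3.0984.
u_2 = w_2 − 3.0984·q_1 = (-0.2000, -0.4000, -3.2000, -1.4000).
‖u_2‖ = 3.5214, so q_2 = (-0.0568, -0.1136, -0.9087, -0.3976).
q_1·w_3 = (-0.2582)·3 + (-0.5164)·1 + (-0.2582)·0 + 0.7746·3 = 1.0328; q_2·w_3 = (-0.0568)·3 + (-0.1136)·1 + (-0.9087)·0 + (-0.3976)·3 = -1.4767.
u_3 = w_3 − 1.0328·q_1 + 1.4767·q_2 = (3.1828, 1.3656, -1.0753, 1.6129).
‖u_3‖ = 3.9690, so q_3 = (0.8019, 0.3441, -0.2709, 0.4064).
Qᵀb = (0.0000, 4.2597, -0.1788).
Back-substitute: x_3 = -0.1788/3.9690 = -0.0451.
x_2 = (4.2597 + 1.4767·(-0.0451))/3.5214 = 1.1908.
x_1 = (0.0000 − 3.0984·1.1908 − 1.0328·(-0.0451))/3.8730 = -0.9406.

x = (-0.9406, 1.1908, -0.0451)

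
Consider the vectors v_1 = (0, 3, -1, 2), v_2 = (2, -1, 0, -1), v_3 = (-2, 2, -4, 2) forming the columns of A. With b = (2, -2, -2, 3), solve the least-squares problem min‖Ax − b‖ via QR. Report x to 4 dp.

x = (0.0400, 1.2800, 0.5600)

q_1 = v_1/‖v_1‖ = (0, 3, -1, 2)/3.7417 = (0.0000, 0.8018, -0.2673, 0.5345).
r_{12} = q_1·v_2 = -1.3363.
u_2 = v_2 + 1.3363·q_1 = (2.0000, 0.0714, -0.3571, -0.2857).
‖u_2‖ = 2.0529, so q_2 = (0.9742, 0.0348, -0.1740, -0.1392).
r_{13} = q_1·v_3 = 3.7417; r_{23} = q_2·v_3 = -1.4614.
u_3 = v_3 − 3.7417·q_1 + 1.4614·q_2 = (-0.5763, -0.9492, -3.2542, -0.2034).
‖u_3‖ = 3.4445, so q_3 = (-0.1673, -0.2756, -0.9448, -0.0590).
Qᵀb = (0.5345, 1.8093, 1.9289).
Back-substitute: x_3 = 1.9289/3.4445 = 0.5600.
x_2 = (1.8093 + 1.4614·0.5600)/2.0529 = 1.2800.
x_1 = (0.5345 + 1.3363·1.2800 − 3.7417·0.5600)/3.7417 = 0.0400.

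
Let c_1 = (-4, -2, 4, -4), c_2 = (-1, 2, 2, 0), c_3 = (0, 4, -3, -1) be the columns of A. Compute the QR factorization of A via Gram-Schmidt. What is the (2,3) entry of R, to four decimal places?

c_1 = (-4, -2, 4, -4); ‖c_1‖ = 7.2111, so q_1 = (-0.5547, -0.2774, 0.5547, -0.5547).
q_1·c_2 = (-0.5547)·(-1) + (-0.2774)·2 + 0.5547·2 + (-0.5547)·0 = 1.1094.
u_2 = c_2 − 1.1094·q_1 = (-0.3846, 2.3077, 1.3846, 0.6154).
‖u_2‖ = 2.7873, so q_2 = (-0.1380, 0.8279, 0.4968, 0.2208).
r_{23} = q_2·c_3 = 1.6006.

r_{23} = 1.6006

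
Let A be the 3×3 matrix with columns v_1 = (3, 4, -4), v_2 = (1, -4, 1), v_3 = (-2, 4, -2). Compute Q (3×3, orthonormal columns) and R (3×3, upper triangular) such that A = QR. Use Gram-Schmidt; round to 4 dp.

Q = [[0.4685, 0.6781, -0.5663], [0.6247, -0.7075, -0.3304], [-0.6247, -0.1990, -0.7551]], R = [[6.4031, -2.6550, 2.8111], [0.0000, 3.3093, -3.7883], [0.0000, 0.0000, 1.3214]]

v_1 = (3, 4, -4); ‖v_1‖ = 6.4031, so e_1 = (0.4685, 0.6247, -0.6247).
e_1·v_2 = 0.4685·1 + 0.6247·(-4) + (-0.6247)·1 = -2.6550.
u_2 = v_2 + 2.6550·e_1 = (2.2439, -2.3415, -0.6585).
‖u_2‖ = 3.3093, so e_2 = (0.6781, -0.7075, -0.1990).
e_1·v_3 = 0.4685·(-2) + 0.6247·4 + (-0.6247)·(-2) = 2.8111; e_2·v_3 = 0.6781·(-2) + (-0.7075)·4 + (-0.1990)·(-2) = -3.7883.
u_3 = v_3 − 2.8111·e_1 + 3.7883·e_2 = (-0.7483, -0.4365, -0.9978).
‖u_3‖ = 1.3214, so e_3 = (-0.5663, -0.3304, -0.7551).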